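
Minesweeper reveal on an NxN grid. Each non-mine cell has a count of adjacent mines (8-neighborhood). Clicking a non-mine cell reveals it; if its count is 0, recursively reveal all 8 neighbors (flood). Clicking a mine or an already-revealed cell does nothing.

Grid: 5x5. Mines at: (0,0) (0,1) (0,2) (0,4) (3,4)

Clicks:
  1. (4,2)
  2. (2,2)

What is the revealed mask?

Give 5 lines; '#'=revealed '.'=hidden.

Click 1 (4,2) count=0: revealed 16 new [(1,0) (1,1) (1,2) (1,3) (2,0) (2,1) (2,2) (2,3) (3,0) (3,1) (3,2) (3,3) (4,0) (4,1) (4,2) (4,3)] -> total=16
Click 2 (2,2) count=0: revealed 0 new [(none)] -> total=16

Answer: .....
####.
####.
####.
####.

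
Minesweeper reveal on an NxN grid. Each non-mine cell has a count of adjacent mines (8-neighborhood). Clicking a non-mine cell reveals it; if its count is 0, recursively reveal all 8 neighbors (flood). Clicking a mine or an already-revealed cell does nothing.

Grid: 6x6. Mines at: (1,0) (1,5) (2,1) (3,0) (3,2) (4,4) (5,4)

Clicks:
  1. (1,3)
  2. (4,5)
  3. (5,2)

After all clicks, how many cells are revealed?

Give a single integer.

Answer: 20

Derivation:
Click 1 (1,3) count=0: revealed 11 new [(0,1) (0,2) (0,3) (0,4) (1,1) (1,2) (1,3) (1,4) (2,2) (2,3) (2,4)] -> total=11
Click 2 (4,5) count=2: revealed 1 new [(4,5)] -> total=12
Click 3 (5,2) count=0: revealed 8 new [(4,0) (4,1) (4,2) (4,3) (5,0) (5,1) (5,2) (5,3)] -> total=20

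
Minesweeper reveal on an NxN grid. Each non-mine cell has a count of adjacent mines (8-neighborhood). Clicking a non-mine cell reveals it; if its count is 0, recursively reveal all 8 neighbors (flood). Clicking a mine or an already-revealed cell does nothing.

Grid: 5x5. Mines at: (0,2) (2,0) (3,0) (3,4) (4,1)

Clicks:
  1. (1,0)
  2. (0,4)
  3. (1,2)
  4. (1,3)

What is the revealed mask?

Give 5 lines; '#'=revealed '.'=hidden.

Click 1 (1,0) count=1: revealed 1 new [(1,0)] -> total=1
Click 2 (0,4) count=0: revealed 6 new [(0,3) (0,4) (1,3) (1,4) (2,3) (2,4)] -> total=7
Click 3 (1,2) count=1: revealed 1 new [(1,2)] -> total=8
Click 4 (1,3) count=1: revealed 0 new [(none)] -> total=8

Answer: ...##
#.###
...##
.....
.....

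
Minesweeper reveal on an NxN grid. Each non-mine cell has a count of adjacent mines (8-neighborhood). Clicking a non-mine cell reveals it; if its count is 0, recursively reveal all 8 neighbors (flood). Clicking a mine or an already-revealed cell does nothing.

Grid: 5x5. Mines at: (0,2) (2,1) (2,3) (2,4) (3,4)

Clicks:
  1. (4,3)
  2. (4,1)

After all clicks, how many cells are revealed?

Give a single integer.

Click 1 (4,3) count=1: revealed 1 new [(4,3)] -> total=1
Click 2 (4,1) count=0: revealed 7 new [(3,0) (3,1) (3,2) (3,3) (4,0) (4,1) (4,2)] -> total=8

Answer: 8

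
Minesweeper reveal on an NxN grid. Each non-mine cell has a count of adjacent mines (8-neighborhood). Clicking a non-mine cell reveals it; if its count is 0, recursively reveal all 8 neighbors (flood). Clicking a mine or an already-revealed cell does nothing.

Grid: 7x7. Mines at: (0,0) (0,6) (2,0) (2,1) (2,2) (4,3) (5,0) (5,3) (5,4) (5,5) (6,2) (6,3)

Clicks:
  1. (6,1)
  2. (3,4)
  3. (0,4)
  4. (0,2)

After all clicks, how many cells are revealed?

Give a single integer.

Click 1 (6,1) count=2: revealed 1 new [(6,1)] -> total=1
Click 2 (3,4) count=1: revealed 1 new [(3,4)] -> total=2
Click 3 (0,4) count=0: revealed 21 new [(0,1) (0,2) (0,3) (0,4) (0,5) (1,1) (1,2) (1,3) (1,4) (1,5) (1,6) (2,3) (2,4) (2,5) (2,6) (3,3) (3,5) (3,6) (4,4) (4,5) (4,6)] -> total=23
Click 4 (0,2) count=0: revealed 0 new [(none)] -> total=23

Answer: 23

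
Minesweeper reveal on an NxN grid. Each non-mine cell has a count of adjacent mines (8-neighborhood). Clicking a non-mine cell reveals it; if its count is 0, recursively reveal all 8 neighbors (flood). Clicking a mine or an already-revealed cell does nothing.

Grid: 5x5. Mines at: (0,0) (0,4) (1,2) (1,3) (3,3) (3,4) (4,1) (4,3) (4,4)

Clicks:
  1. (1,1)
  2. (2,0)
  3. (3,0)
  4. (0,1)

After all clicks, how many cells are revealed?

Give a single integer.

Click 1 (1,1) count=2: revealed 1 new [(1,1)] -> total=1
Click 2 (2,0) count=0: revealed 5 new [(1,0) (2,0) (2,1) (3,0) (3,1)] -> total=6
Click 3 (3,0) count=1: revealed 0 new [(none)] -> total=6
Click 4 (0,1) count=2: revealed 1 new [(0,1)] -> total=7

Answer: 7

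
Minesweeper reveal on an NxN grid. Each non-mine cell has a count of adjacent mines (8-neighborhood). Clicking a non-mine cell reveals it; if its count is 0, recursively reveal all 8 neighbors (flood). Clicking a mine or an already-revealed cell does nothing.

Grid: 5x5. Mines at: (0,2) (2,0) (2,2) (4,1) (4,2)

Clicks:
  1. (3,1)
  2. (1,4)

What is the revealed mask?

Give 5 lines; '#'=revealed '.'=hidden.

Click 1 (3,1) count=4: revealed 1 new [(3,1)] -> total=1
Click 2 (1,4) count=0: revealed 10 new [(0,3) (0,4) (1,3) (1,4) (2,3) (2,4) (3,3) (3,4) (4,3) (4,4)] -> total=11

Answer: ...##
...##
...##
.#.##
...##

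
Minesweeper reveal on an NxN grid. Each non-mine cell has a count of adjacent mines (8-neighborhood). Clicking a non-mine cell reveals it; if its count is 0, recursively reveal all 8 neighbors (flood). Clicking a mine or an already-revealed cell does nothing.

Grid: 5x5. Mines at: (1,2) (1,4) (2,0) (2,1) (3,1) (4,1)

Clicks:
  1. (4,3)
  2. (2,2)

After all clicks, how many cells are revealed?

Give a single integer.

Click 1 (4,3) count=0: revealed 9 new [(2,2) (2,3) (2,4) (3,2) (3,3) (3,4) (4,2) (4,3) (4,4)] -> total=9
Click 2 (2,2) count=3: revealed 0 new [(none)] -> total=9

Answer: 9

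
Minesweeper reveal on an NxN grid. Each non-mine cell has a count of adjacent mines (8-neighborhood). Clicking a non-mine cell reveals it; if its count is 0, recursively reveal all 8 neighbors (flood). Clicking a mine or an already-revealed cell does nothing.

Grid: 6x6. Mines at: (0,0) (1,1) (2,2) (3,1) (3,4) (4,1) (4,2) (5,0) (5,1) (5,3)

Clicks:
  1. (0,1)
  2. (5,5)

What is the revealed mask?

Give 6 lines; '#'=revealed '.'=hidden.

Click 1 (0,1) count=2: revealed 1 new [(0,1)] -> total=1
Click 2 (5,5) count=0: revealed 4 new [(4,4) (4,5) (5,4) (5,5)] -> total=5

Answer: .#....
......
......
......
....##
....##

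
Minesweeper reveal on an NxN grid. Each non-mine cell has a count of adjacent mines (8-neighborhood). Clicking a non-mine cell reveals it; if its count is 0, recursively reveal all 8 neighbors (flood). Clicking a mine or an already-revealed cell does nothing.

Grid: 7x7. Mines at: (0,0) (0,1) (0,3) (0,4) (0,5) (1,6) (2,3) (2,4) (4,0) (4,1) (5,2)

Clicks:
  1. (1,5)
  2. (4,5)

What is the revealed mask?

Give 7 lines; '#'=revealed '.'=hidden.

Click 1 (1,5) count=4: revealed 1 new [(1,5)] -> total=1
Click 2 (4,5) count=0: revealed 18 new [(2,5) (2,6) (3,3) (3,4) (3,5) (3,6) (4,3) (4,4) (4,5) (4,6) (5,3) (5,4) (5,5) (5,6) (6,3) (6,4) (6,5) (6,6)] -> total=19

Answer: .......
.....#.
.....##
...####
...####
...####
...####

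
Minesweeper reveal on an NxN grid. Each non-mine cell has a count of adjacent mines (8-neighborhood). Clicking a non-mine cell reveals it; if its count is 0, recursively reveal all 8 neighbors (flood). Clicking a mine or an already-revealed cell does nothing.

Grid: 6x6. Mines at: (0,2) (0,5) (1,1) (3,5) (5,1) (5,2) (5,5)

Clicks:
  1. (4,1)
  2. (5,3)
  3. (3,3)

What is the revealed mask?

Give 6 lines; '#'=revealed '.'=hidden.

Answer: ......
..###.
#####.
#####.
#####.
...#..

Derivation:
Click 1 (4,1) count=2: revealed 1 new [(4,1)] -> total=1
Click 2 (5,3) count=1: revealed 1 new [(5,3)] -> total=2
Click 3 (3,3) count=0: revealed 17 new [(1,2) (1,3) (1,4) (2,0) (2,1) (2,2) (2,3) (2,4) (3,0) (3,1) (3,2) (3,3) (3,4) (4,0) (4,2) (4,3) (4,4)] -> total=19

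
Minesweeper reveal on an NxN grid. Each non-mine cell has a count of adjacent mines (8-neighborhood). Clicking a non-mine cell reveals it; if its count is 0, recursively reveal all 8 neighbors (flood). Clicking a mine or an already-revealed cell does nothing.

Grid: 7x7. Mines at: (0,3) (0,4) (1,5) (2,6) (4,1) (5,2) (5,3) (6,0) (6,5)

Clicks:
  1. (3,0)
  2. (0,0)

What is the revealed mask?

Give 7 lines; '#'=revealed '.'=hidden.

Click 1 (3,0) count=1: revealed 1 new [(3,0)] -> total=1
Click 2 (0,0) count=0: revealed 28 new [(0,0) (0,1) (0,2) (1,0) (1,1) (1,2) (1,3) (1,4) (2,0) (2,1) (2,2) (2,3) (2,4) (2,5) (3,1) (3,2) (3,3) (3,4) (3,5) (3,6) (4,2) (4,3) (4,4) (4,5) (4,6) (5,4) (5,5) (5,6)] -> total=29

Answer: ###....
#####..
######.
#######
..#####
....###
.......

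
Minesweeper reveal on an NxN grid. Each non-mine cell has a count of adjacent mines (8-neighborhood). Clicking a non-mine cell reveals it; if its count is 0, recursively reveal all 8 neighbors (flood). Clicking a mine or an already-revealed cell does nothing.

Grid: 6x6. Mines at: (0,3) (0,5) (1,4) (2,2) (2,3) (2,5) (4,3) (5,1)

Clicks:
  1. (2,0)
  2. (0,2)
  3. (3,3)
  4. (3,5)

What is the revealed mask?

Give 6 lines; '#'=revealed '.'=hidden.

Click 1 (2,0) count=0: revealed 12 new [(0,0) (0,1) (0,2) (1,0) (1,1) (1,2) (2,0) (2,1) (3,0) (3,1) (4,0) (4,1)] -> total=12
Click 2 (0,2) count=1: revealed 0 new [(none)] -> total=12
Click 3 (3,3) count=3: revealed 1 new [(3,3)] -> total=13
Click 4 (3,5) count=1: revealed 1 new [(3,5)] -> total=14

Answer: ###...
###...
##....
##.#.#
##....
......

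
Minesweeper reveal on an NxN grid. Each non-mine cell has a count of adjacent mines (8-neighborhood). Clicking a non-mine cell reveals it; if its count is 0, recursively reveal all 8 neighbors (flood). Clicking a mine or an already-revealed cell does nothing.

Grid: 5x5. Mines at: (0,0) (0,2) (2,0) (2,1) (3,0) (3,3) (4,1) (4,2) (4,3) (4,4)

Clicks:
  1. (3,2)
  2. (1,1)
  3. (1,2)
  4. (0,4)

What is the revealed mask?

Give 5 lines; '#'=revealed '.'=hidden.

Click 1 (3,2) count=5: revealed 1 new [(3,2)] -> total=1
Click 2 (1,1) count=4: revealed 1 new [(1,1)] -> total=2
Click 3 (1,2) count=2: revealed 1 new [(1,2)] -> total=3
Click 4 (0,4) count=0: revealed 6 new [(0,3) (0,4) (1,3) (1,4) (2,3) (2,4)] -> total=9

Answer: ...##
.####
...##
..#..
.....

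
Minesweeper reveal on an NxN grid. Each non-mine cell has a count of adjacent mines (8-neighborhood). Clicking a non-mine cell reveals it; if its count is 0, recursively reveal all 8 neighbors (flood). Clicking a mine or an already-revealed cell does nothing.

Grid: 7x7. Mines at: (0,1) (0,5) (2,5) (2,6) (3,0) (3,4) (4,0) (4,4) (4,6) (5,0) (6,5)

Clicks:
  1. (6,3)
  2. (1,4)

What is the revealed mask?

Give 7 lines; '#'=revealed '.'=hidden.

Answer: ..###..
.####..
.####..
.###...
.###...
.####..
.####..

Derivation:
Click 1 (6,3) count=0: revealed 25 new [(0,2) (0,3) (0,4) (1,1) (1,2) (1,3) (1,4) (2,1) (2,2) (2,3) (2,4) (3,1) (3,2) (3,3) (4,1) (4,2) (4,3) (5,1) (5,2) (5,3) (5,4) (6,1) (6,2) (6,3) (6,4)] -> total=25
Click 2 (1,4) count=2: revealed 0 new [(none)] -> total=25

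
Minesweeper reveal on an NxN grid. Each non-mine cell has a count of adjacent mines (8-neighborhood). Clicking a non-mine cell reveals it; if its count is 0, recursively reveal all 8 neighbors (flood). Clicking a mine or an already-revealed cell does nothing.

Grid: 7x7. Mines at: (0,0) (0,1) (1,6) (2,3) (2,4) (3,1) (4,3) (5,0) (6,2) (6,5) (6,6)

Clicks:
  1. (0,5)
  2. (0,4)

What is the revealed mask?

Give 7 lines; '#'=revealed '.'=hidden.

Answer: ..####.
..####.
.......
.......
.......
.......
.......

Derivation:
Click 1 (0,5) count=1: revealed 1 new [(0,5)] -> total=1
Click 2 (0,4) count=0: revealed 7 new [(0,2) (0,3) (0,4) (1,2) (1,3) (1,4) (1,5)] -> total=8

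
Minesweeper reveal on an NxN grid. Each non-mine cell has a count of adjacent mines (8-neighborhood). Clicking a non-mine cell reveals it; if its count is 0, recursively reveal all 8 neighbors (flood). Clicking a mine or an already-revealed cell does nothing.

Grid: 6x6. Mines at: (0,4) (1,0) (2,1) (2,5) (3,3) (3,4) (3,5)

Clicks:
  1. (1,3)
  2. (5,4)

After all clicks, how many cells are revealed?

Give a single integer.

Click 1 (1,3) count=1: revealed 1 new [(1,3)] -> total=1
Click 2 (5,4) count=0: revealed 15 new [(3,0) (3,1) (3,2) (4,0) (4,1) (4,2) (4,3) (4,4) (4,5) (5,0) (5,1) (5,2) (5,3) (5,4) (5,5)] -> total=16

Answer: 16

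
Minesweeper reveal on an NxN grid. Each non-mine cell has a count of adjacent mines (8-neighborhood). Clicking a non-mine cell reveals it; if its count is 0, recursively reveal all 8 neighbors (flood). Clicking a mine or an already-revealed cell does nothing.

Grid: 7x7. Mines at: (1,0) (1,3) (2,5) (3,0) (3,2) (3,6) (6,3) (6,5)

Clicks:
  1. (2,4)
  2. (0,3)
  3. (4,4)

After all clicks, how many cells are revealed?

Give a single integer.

Click 1 (2,4) count=2: revealed 1 new [(2,4)] -> total=1
Click 2 (0,3) count=1: revealed 1 new [(0,3)] -> total=2
Click 3 (4,4) count=0: revealed 9 new [(3,3) (3,4) (3,5) (4,3) (4,4) (4,5) (5,3) (5,4) (5,5)] -> total=11

Answer: 11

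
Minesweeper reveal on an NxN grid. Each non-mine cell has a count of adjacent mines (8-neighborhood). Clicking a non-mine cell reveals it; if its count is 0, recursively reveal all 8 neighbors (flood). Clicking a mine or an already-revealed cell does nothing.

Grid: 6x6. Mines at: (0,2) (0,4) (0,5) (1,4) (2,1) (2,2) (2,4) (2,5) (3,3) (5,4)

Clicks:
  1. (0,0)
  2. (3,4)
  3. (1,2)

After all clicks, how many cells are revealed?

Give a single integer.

Answer: 6

Derivation:
Click 1 (0,0) count=0: revealed 4 new [(0,0) (0,1) (1,0) (1,1)] -> total=4
Click 2 (3,4) count=3: revealed 1 new [(3,4)] -> total=5
Click 3 (1,2) count=3: revealed 1 new [(1,2)] -> total=6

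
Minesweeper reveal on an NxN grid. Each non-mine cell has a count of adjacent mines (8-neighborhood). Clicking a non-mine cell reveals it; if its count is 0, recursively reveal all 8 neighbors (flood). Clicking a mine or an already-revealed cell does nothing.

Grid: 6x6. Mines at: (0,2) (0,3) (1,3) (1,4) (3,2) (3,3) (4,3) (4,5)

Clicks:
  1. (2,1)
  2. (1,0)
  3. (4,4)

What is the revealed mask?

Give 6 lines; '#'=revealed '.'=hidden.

Answer: ##....
##....
##....
##....
###.#.
###...

Derivation:
Click 1 (2,1) count=1: revealed 1 new [(2,1)] -> total=1
Click 2 (1,0) count=0: revealed 13 new [(0,0) (0,1) (1,0) (1,1) (2,0) (3,0) (3,1) (4,0) (4,1) (4,2) (5,0) (5,1) (5,2)] -> total=14
Click 3 (4,4) count=3: revealed 1 new [(4,4)] -> total=15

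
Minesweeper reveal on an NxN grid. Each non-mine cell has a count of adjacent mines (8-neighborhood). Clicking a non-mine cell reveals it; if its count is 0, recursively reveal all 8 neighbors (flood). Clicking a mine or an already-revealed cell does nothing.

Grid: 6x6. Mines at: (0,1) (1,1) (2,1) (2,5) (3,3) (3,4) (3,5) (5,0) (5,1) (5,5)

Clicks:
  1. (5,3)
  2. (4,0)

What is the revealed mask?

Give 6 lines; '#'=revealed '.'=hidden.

Answer: ......
......
......
......
#.###.
..###.

Derivation:
Click 1 (5,3) count=0: revealed 6 new [(4,2) (4,3) (4,4) (5,2) (5,3) (5,4)] -> total=6
Click 2 (4,0) count=2: revealed 1 new [(4,0)] -> total=7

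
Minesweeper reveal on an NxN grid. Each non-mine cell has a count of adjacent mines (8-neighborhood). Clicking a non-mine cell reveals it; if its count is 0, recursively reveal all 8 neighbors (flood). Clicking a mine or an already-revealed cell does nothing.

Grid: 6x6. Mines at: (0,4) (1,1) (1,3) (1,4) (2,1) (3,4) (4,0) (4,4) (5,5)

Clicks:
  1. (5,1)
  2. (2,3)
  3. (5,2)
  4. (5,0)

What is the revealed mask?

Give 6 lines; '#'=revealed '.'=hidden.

Answer: ......
......
...#..
.###..
.###..
####..

Derivation:
Click 1 (5,1) count=1: revealed 1 new [(5,1)] -> total=1
Click 2 (2,3) count=3: revealed 1 new [(2,3)] -> total=2
Click 3 (5,2) count=0: revealed 8 new [(3,1) (3,2) (3,3) (4,1) (4,2) (4,3) (5,2) (5,3)] -> total=10
Click 4 (5,0) count=1: revealed 1 new [(5,0)] -> total=11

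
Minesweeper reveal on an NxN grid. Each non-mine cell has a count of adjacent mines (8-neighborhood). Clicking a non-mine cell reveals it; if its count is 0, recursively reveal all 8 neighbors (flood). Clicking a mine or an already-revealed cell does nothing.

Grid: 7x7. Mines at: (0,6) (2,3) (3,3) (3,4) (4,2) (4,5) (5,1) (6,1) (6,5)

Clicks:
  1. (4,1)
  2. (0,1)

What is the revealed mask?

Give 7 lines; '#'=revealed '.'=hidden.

Answer: ######.
######.
###....
###....
##.....
.......
.......

Derivation:
Click 1 (4,1) count=2: revealed 1 new [(4,1)] -> total=1
Click 2 (0,1) count=0: revealed 19 new [(0,0) (0,1) (0,2) (0,3) (0,4) (0,5) (1,0) (1,1) (1,2) (1,3) (1,4) (1,5) (2,0) (2,1) (2,2) (3,0) (3,1) (3,2) (4,0)] -> total=20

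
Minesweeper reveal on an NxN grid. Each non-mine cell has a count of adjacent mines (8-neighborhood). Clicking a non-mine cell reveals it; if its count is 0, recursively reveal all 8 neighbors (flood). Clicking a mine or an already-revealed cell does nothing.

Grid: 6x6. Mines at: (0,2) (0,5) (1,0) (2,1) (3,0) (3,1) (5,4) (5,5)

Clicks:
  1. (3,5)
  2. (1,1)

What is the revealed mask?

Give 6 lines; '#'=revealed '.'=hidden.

Answer: ......
.#####
..####
..####
..####
......

Derivation:
Click 1 (3,5) count=0: revealed 16 new [(1,2) (1,3) (1,4) (1,5) (2,2) (2,3) (2,4) (2,5) (3,2) (3,3) (3,4) (3,5) (4,2) (4,3) (4,4) (4,5)] -> total=16
Click 2 (1,1) count=3: revealed 1 new [(1,1)] -> total=17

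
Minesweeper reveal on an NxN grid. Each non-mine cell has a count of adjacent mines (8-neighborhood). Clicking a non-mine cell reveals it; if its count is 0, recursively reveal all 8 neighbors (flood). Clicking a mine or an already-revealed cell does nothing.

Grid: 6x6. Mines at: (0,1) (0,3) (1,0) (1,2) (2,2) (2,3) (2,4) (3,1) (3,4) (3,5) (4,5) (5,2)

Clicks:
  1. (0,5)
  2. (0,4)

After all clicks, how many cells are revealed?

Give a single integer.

Answer: 4

Derivation:
Click 1 (0,5) count=0: revealed 4 new [(0,4) (0,5) (1,4) (1,5)] -> total=4
Click 2 (0,4) count=1: revealed 0 new [(none)] -> total=4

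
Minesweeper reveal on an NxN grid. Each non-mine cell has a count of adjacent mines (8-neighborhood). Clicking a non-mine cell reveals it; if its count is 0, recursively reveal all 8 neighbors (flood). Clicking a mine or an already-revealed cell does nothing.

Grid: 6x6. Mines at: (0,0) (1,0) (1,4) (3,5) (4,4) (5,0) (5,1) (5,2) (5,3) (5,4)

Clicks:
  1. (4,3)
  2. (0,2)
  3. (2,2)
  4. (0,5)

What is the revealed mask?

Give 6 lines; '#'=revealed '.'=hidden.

Click 1 (4,3) count=4: revealed 1 new [(4,3)] -> total=1
Click 2 (0,2) count=0: revealed 17 new [(0,1) (0,2) (0,3) (1,1) (1,2) (1,3) (2,0) (2,1) (2,2) (2,3) (3,0) (3,1) (3,2) (3,3) (4,0) (4,1) (4,2)] -> total=18
Click 3 (2,2) count=0: revealed 0 new [(none)] -> total=18
Click 4 (0,5) count=1: revealed 1 new [(0,5)] -> total=19

Answer: .###.#
.###..
####..
####..
####..
......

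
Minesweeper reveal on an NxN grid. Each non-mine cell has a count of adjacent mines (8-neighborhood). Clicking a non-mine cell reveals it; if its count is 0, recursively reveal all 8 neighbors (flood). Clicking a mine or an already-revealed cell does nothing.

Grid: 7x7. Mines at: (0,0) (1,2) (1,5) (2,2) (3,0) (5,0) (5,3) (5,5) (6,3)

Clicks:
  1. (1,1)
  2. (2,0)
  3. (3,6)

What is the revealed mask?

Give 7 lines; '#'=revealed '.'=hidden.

Answer: .......
.#.....
#..####
...####
...####
.......
.......

Derivation:
Click 1 (1,1) count=3: revealed 1 new [(1,1)] -> total=1
Click 2 (2,0) count=1: revealed 1 new [(2,0)] -> total=2
Click 3 (3,6) count=0: revealed 12 new [(2,3) (2,4) (2,5) (2,6) (3,3) (3,4) (3,5) (3,6) (4,3) (4,4) (4,5) (4,6)] -> total=14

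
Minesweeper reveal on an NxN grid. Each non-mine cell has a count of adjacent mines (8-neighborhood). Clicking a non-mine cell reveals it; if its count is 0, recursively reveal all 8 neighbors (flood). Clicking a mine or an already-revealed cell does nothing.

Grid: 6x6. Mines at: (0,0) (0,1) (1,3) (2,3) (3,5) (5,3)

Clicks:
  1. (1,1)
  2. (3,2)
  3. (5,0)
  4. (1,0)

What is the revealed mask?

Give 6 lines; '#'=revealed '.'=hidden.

Click 1 (1,1) count=2: revealed 1 new [(1,1)] -> total=1
Click 2 (3,2) count=1: revealed 1 new [(3,2)] -> total=2
Click 3 (5,0) count=0: revealed 13 new [(1,0) (1,2) (2,0) (2,1) (2,2) (3,0) (3,1) (4,0) (4,1) (4,2) (5,0) (5,1) (5,2)] -> total=15
Click 4 (1,0) count=2: revealed 0 new [(none)] -> total=15

Answer: ......
###...
###...
###...
###...
###...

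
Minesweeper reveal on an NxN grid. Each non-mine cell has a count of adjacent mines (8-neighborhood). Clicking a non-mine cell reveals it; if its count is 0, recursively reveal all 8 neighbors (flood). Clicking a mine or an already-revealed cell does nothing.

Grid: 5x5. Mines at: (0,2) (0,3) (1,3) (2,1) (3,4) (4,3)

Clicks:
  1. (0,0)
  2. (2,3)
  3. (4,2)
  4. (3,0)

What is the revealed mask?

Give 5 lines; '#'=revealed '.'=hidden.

Click 1 (0,0) count=0: revealed 4 new [(0,0) (0,1) (1,0) (1,1)] -> total=4
Click 2 (2,3) count=2: revealed 1 new [(2,3)] -> total=5
Click 3 (4,2) count=1: revealed 1 new [(4,2)] -> total=6
Click 4 (3,0) count=1: revealed 1 new [(3,0)] -> total=7

Answer: ##...
##...
...#.
#....
..#..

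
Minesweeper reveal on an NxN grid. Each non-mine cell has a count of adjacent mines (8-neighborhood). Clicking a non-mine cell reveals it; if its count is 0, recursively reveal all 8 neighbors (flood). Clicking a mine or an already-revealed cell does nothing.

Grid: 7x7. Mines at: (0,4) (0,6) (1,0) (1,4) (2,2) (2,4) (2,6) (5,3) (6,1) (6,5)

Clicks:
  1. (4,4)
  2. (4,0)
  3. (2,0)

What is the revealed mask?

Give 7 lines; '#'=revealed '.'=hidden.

Click 1 (4,4) count=1: revealed 1 new [(4,4)] -> total=1
Click 2 (4,0) count=0: revealed 11 new [(2,0) (2,1) (3,0) (3,1) (3,2) (4,0) (4,1) (4,2) (5,0) (5,1) (5,2)] -> total=12
Click 3 (2,0) count=1: revealed 0 new [(none)] -> total=12

Answer: .......
.......
##.....
###....
###.#..
###....
.......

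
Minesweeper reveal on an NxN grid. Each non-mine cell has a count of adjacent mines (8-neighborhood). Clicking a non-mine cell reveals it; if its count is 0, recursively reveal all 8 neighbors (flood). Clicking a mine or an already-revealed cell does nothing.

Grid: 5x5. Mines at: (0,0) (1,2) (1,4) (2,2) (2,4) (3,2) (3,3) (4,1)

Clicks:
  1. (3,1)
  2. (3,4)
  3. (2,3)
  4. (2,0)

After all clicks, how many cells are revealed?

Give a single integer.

Click 1 (3,1) count=3: revealed 1 new [(3,1)] -> total=1
Click 2 (3,4) count=2: revealed 1 new [(3,4)] -> total=2
Click 3 (2,3) count=6: revealed 1 new [(2,3)] -> total=3
Click 4 (2,0) count=0: revealed 5 new [(1,0) (1,1) (2,0) (2,1) (3,0)] -> total=8

Answer: 8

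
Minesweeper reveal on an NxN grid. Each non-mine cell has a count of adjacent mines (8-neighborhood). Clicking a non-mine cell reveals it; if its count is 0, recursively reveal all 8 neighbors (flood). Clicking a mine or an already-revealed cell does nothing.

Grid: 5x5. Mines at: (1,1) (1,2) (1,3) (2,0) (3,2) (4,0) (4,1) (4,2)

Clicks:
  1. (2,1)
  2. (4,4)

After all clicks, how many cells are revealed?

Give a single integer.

Click 1 (2,1) count=4: revealed 1 new [(2,1)] -> total=1
Click 2 (4,4) count=0: revealed 6 new [(2,3) (2,4) (3,3) (3,4) (4,3) (4,4)] -> total=7

Answer: 7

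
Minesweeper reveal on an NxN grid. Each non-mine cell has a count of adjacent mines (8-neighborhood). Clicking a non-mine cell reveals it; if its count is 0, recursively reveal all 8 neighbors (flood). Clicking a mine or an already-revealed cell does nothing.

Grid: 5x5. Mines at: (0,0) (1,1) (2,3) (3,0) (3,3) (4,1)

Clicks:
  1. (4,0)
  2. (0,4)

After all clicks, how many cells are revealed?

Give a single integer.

Answer: 7

Derivation:
Click 1 (4,0) count=2: revealed 1 new [(4,0)] -> total=1
Click 2 (0,4) count=0: revealed 6 new [(0,2) (0,3) (0,4) (1,2) (1,3) (1,4)] -> total=7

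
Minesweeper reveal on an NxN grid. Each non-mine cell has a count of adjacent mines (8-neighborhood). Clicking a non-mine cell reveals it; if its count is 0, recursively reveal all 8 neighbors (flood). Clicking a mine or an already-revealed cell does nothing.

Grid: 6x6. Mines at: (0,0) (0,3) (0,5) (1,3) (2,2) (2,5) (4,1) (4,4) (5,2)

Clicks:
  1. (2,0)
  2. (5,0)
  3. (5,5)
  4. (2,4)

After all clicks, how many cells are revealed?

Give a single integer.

Answer: 9

Derivation:
Click 1 (2,0) count=0: revealed 6 new [(1,0) (1,1) (2,0) (2,1) (3,0) (3,1)] -> total=6
Click 2 (5,0) count=1: revealed 1 new [(5,0)] -> total=7
Click 3 (5,5) count=1: revealed 1 new [(5,5)] -> total=8
Click 4 (2,4) count=2: revealed 1 new [(2,4)] -> total=9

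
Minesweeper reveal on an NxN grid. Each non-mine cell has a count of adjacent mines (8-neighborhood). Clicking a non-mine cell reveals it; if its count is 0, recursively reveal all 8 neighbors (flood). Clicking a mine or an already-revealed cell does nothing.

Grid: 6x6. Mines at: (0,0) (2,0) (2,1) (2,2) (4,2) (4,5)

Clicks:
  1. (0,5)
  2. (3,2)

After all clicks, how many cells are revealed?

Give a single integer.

Click 1 (0,5) count=0: revealed 16 new [(0,1) (0,2) (0,3) (0,4) (0,5) (1,1) (1,2) (1,3) (1,4) (1,5) (2,3) (2,4) (2,5) (3,3) (3,4) (3,5)] -> total=16
Click 2 (3,2) count=3: revealed 1 new [(3,2)] -> total=17

Answer: 17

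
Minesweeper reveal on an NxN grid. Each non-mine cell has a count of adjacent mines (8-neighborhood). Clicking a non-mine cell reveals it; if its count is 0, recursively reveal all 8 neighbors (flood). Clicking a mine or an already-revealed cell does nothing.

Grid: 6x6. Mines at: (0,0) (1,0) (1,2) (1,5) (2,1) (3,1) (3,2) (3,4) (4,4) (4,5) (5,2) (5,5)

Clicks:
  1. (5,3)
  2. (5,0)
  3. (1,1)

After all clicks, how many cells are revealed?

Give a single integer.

Click 1 (5,3) count=2: revealed 1 new [(5,3)] -> total=1
Click 2 (5,0) count=0: revealed 4 new [(4,0) (4,1) (5,0) (5,1)] -> total=5
Click 3 (1,1) count=4: revealed 1 new [(1,1)] -> total=6

Answer: 6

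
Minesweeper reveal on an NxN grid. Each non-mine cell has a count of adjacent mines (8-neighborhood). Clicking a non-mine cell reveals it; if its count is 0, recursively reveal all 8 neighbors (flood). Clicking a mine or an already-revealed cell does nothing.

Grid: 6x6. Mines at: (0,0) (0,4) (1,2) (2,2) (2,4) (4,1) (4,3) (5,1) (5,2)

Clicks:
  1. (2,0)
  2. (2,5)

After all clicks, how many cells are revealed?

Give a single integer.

Click 1 (2,0) count=0: revealed 6 new [(1,0) (1,1) (2,0) (2,1) (3,0) (3,1)] -> total=6
Click 2 (2,5) count=1: revealed 1 new [(2,5)] -> total=7

Answer: 7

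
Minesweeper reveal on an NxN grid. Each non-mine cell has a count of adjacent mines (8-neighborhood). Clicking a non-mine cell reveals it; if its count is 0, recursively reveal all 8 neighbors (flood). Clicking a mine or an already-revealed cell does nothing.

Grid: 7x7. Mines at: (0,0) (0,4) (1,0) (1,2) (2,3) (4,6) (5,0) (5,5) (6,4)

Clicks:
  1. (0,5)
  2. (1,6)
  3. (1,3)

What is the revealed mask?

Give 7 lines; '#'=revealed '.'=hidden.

Click 1 (0,5) count=1: revealed 1 new [(0,5)] -> total=1
Click 2 (1,6) count=0: revealed 10 new [(0,6) (1,4) (1,5) (1,6) (2,4) (2,5) (2,6) (3,4) (3,5) (3,6)] -> total=11
Click 3 (1,3) count=3: revealed 1 new [(1,3)] -> total=12

Answer: .....##
...####
....###
....###
.......
.......
.......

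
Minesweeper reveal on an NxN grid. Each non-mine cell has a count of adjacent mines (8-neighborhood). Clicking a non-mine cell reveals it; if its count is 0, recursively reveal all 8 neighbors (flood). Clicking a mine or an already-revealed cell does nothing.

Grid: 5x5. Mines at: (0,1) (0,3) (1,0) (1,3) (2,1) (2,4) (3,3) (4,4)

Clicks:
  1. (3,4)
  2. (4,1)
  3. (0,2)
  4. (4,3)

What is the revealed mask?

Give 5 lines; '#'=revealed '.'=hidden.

Click 1 (3,4) count=3: revealed 1 new [(3,4)] -> total=1
Click 2 (4,1) count=0: revealed 6 new [(3,0) (3,1) (3,2) (4,0) (4,1) (4,2)] -> total=7
Click 3 (0,2) count=3: revealed 1 new [(0,2)] -> total=8
Click 4 (4,3) count=2: revealed 1 new [(4,3)] -> total=9

Answer: ..#..
.....
.....
###.#
####.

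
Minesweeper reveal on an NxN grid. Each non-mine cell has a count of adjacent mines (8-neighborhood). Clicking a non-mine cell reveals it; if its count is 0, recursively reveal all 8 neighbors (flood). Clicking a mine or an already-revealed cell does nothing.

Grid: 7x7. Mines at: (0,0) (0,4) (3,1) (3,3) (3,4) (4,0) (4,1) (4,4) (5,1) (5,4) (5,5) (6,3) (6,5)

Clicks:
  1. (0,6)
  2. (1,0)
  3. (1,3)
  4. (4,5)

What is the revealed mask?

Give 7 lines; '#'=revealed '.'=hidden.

Answer: .....##
#..#.##
.....##
.....##
.....##
.......
.......

Derivation:
Click 1 (0,6) count=0: revealed 10 new [(0,5) (0,6) (1,5) (1,6) (2,5) (2,6) (3,5) (3,6) (4,5) (4,6)] -> total=10
Click 2 (1,0) count=1: revealed 1 new [(1,0)] -> total=11
Click 3 (1,3) count=1: revealed 1 new [(1,3)] -> total=12
Click 4 (4,5) count=4: revealed 0 new [(none)] -> total=12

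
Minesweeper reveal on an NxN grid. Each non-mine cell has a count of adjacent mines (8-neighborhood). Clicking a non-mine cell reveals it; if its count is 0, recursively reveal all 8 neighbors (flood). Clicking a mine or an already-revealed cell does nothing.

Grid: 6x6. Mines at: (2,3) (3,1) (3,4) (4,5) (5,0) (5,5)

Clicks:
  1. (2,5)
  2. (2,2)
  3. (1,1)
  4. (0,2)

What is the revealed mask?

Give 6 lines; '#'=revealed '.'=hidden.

Answer: ######
######
###.##
......
......
......

Derivation:
Click 1 (2,5) count=1: revealed 1 new [(2,5)] -> total=1
Click 2 (2,2) count=2: revealed 1 new [(2,2)] -> total=2
Click 3 (1,1) count=0: revealed 15 new [(0,0) (0,1) (0,2) (0,3) (0,4) (0,5) (1,0) (1,1) (1,2) (1,3) (1,4) (1,5) (2,0) (2,1) (2,4)] -> total=17
Click 4 (0,2) count=0: revealed 0 new [(none)] -> total=17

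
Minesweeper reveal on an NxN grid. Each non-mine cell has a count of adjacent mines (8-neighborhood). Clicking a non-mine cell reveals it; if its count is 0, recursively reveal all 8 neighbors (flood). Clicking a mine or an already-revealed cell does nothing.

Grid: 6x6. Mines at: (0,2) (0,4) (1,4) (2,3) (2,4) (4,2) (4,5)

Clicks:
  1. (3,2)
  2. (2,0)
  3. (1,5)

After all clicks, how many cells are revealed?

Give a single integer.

Click 1 (3,2) count=2: revealed 1 new [(3,2)] -> total=1
Click 2 (2,0) count=0: revealed 14 new [(0,0) (0,1) (1,0) (1,1) (1,2) (2,0) (2,1) (2,2) (3,0) (3,1) (4,0) (4,1) (5,0) (5,1)] -> total=15
Click 3 (1,5) count=3: revealed 1 new [(1,5)] -> total=16

Answer: 16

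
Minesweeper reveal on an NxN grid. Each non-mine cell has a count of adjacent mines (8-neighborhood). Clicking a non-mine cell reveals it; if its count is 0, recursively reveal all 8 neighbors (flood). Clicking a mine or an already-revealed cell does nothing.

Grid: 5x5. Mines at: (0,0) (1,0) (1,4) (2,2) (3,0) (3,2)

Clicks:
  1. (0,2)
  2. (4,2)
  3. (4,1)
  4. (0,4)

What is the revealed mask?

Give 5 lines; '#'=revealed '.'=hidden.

Click 1 (0,2) count=0: revealed 6 new [(0,1) (0,2) (0,3) (1,1) (1,2) (1,3)] -> total=6
Click 2 (4,2) count=1: revealed 1 new [(4,2)] -> total=7
Click 3 (4,1) count=2: revealed 1 new [(4,1)] -> total=8
Click 4 (0,4) count=1: revealed 1 new [(0,4)] -> total=9

Answer: .####
.###.
.....
.....
.##..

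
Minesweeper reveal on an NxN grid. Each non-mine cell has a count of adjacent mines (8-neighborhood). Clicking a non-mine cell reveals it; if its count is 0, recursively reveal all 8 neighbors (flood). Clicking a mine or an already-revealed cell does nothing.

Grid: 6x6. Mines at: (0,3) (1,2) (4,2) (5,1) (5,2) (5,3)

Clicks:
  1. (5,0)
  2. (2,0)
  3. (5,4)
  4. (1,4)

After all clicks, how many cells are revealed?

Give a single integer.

Answer: 13

Derivation:
Click 1 (5,0) count=1: revealed 1 new [(5,0)] -> total=1
Click 2 (2,0) count=0: revealed 10 new [(0,0) (0,1) (1,0) (1,1) (2,0) (2,1) (3,0) (3,1) (4,0) (4,1)] -> total=11
Click 3 (5,4) count=1: revealed 1 new [(5,4)] -> total=12
Click 4 (1,4) count=1: revealed 1 new [(1,4)] -> total=13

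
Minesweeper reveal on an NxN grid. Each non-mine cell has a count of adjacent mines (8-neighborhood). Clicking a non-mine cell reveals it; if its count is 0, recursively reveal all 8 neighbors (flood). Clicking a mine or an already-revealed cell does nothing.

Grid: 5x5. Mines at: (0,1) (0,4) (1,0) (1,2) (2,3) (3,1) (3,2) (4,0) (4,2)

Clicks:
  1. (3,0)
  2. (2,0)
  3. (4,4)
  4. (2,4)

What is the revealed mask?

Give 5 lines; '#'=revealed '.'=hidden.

Click 1 (3,0) count=2: revealed 1 new [(3,0)] -> total=1
Click 2 (2,0) count=2: revealed 1 new [(2,0)] -> total=2
Click 3 (4,4) count=0: revealed 4 new [(3,3) (3,4) (4,3) (4,4)] -> total=6
Click 4 (2,4) count=1: revealed 1 new [(2,4)] -> total=7

Answer: .....
.....
#...#
#..##
...##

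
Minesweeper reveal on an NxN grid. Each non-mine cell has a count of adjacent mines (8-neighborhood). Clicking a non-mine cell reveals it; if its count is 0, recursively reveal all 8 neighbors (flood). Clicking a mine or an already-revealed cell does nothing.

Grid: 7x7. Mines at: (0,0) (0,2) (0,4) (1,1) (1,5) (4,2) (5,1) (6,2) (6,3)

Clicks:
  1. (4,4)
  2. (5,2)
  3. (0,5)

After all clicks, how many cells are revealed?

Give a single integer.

Click 1 (4,4) count=0: revealed 24 new [(1,2) (1,3) (1,4) (2,2) (2,3) (2,4) (2,5) (2,6) (3,2) (3,3) (3,4) (3,5) (3,6) (4,3) (4,4) (4,5) (4,6) (5,3) (5,4) (5,5) (5,6) (6,4) (6,5) (6,6)] -> total=24
Click 2 (5,2) count=4: revealed 1 new [(5,2)] -> total=25
Click 3 (0,5) count=2: revealed 1 new [(0,5)] -> total=26

Answer: 26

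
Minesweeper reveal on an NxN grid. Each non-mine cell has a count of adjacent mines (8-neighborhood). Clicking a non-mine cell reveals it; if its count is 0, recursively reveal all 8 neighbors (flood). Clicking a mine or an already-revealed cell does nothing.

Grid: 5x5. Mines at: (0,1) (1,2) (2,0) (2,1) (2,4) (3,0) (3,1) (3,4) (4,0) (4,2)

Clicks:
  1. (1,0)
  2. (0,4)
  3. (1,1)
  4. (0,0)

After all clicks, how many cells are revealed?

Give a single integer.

Click 1 (1,0) count=3: revealed 1 new [(1,0)] -> total=1
Click 2 (0,4) count=0: revealed 4 new [(0,3) (0,4) (1,3) (1,4)] -> total=5
Click 3 (1,1) count=4: revealed 1 new [(1,1)] -> total=6
Click 4 (0,0) count=1: revealed 1 new [(0,0)] -> total=7

Answer: 7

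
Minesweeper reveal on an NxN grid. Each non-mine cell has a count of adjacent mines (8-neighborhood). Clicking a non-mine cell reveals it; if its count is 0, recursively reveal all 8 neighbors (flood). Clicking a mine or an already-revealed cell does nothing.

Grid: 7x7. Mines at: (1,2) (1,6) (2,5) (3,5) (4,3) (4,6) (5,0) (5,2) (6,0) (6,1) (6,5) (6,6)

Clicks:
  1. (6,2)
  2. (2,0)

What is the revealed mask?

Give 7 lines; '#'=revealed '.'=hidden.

Click 1 (6,2) count=2: revealed 1 new [(6,2)] -> total=1
Click 2 (2,0) count=0: revealed 13 new [(0,0) (0,1) (1,0) (1,1) (2,0) (2,1) (2,2) (3,0) (3,1) (3,2) (4,0) (4,1) (4,2)] -> total=14

Answer: ##.....
##.....
###....
###....
###....
.......
..#....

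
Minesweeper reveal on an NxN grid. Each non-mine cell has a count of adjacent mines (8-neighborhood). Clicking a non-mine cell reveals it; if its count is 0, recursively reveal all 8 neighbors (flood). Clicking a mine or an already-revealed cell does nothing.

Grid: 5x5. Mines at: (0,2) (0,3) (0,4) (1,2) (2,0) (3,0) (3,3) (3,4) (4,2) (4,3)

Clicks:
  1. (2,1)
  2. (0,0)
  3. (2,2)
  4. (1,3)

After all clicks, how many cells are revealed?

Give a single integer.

Answer: 7

Derivation:
Click 1 (2,1) count=3: revealed 1 new [(2,1)] -> total=1
Click 2 (0,0) count=0: revealed 4 new [(0,0) (0,1) (1,0) (1,1)] -> total=5
Click 3 (2,2) count=2: revealed 1 new [(2,2)] -> total=6
Click 4 (1,3) count=4: revealed 1 new [(1,3)] -> total=7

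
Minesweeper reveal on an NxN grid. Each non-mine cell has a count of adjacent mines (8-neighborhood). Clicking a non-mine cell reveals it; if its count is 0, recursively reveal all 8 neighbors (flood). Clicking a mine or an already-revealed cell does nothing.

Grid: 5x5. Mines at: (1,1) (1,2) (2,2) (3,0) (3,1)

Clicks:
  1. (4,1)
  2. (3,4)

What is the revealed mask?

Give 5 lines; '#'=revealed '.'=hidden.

Click 1 (4,1) count=2: revealed 1 new [(4,1)] -> total=1
Click 2 (3,4) count=0: revealed 12 new [(0,3) (0,4) (1,3) (1,4) (2,3) (2,4) (3,2) (3,3) (3,4) (4,2) (4,3) (4,4)] -> total=13

Answer: ...##
...##
...##
..###
.####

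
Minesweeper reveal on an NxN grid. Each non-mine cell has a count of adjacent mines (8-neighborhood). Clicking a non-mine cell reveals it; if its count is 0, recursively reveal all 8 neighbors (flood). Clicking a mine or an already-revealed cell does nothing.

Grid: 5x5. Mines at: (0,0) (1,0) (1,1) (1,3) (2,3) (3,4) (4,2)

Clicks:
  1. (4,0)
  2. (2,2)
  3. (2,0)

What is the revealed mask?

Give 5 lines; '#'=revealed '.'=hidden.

Answer: .....
.....
###..
##...
##...

Derivation:
Click 1 (4,0) count=0: revealed 6 new [(2,0) (2,1) (3,0) (3,1) (4,0) (4,1)] -> total=6
Click 2 (2,2) count=3: revealed 1 new [(2,2)] -> total=7
Click 3 (2,0) count=2: revealed 0 new [(none)] -> total=7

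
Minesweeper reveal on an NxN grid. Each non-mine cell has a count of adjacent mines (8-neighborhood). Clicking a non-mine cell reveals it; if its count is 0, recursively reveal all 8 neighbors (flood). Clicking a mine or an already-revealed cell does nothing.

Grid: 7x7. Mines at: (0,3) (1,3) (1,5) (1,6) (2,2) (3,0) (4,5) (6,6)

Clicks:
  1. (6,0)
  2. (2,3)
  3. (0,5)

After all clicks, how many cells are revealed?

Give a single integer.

Answer: 23

Derivation:
Click 1 (6,0) count=0: revealed 21 new [(3,1) (3,2) (3,3) (3,4) (4,0) (4,1) (4,2) (4,3) (4,4) (5,0) (5,1) (5,2) (5,3) (5,4) (5,5) (6,0) (6,1) (6,2) (6,3) (6,4) (6,5)] -> total=21
Click 2 (2,3) count=2: revealed 1 new [(2,3)] -> total=22
Click 3 (0,5) count=2: revealed 1 new [(0,5)] -> total=23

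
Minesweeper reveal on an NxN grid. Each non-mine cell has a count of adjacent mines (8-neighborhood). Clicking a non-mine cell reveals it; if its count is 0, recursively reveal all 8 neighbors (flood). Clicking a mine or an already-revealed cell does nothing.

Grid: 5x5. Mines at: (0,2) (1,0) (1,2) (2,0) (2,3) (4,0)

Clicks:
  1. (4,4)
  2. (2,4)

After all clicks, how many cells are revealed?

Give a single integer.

Click 1 (4,4) count=0: revealed 8 new [(3,1) (3,2) (3,3) (3,4) (4,1) (4,2) (4,3) (4,4)] -> total=8
Click 2 (2,4) count=1: revealed 1 new [(2,4)] -> total=9

Answer: 9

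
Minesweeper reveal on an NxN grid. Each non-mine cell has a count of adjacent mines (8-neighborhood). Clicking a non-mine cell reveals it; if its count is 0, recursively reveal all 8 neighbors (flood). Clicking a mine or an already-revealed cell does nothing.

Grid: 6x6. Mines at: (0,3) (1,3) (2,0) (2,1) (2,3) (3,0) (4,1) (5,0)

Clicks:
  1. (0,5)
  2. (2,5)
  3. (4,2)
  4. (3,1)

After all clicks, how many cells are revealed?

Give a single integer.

Answer: 19

Derivation:
Click 1 (0,5) count=0: revealed 18 new [(0,4) (0,5) (1,4) (1,5) (2,4) (2,5) (3,2) (3,3) (3,4) (3,5) (4,2) (4,3) (4,4) (4,5) (5,2) (5,3) (5,4) (5,5)] -> total=18
Click 2 (2,5) count=0: revealed 0 new [(none)] -> total=18
Click 3 (4,2) count=1: revealed 0 new [(none)] -> total=18
Click 4 (3,1) count=4: revealed 1 new [(3,1)] -> total=19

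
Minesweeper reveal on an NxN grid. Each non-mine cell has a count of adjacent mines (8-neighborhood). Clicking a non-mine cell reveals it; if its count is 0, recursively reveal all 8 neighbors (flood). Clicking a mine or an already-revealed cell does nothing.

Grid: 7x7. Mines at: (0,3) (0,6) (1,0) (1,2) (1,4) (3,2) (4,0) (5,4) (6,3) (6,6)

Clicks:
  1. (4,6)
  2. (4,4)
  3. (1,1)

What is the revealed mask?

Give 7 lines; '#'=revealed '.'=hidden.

Answer: .......
.#...##
...####
...####
...####
.....##
.......

Derivation:
Click 1 (4,6) count=0: revealed 16 new [(1,5) (1,6) (2,3) (2,4) (2,5) (2,6) (3,3) (3,4) (3,5) (3,6) (4,3) (4,4) (4,5) (4,6) (5,5) (5,6)] -> total=16
Click 2 (4,4) count=1: revealed 0 new [(none)] -> total=16
Click 3 (1,1) count=2: revealed 1 new [(1,1)] -> total=17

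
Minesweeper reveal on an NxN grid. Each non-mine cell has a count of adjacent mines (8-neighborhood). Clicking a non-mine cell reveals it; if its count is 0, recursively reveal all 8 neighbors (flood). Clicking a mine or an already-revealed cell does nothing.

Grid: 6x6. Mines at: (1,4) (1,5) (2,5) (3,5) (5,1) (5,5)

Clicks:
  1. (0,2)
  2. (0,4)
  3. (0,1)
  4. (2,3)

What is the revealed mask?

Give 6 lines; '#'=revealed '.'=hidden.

Answer: #####.
####..
#####.
#####.
#####.
..###.

Derivation:
Click 1 (0,2) count=0: revealed 26 new [(0,0) (0,1) (0,2) (0,3) (1,0) (1,1) (1,2) (1,3) (2,0) (2,1) (2,2) (2,3) (2,4) (3,0) (3,1) (3,2) (3,3) (3,4) (4,0) (4,1) (4,2) (4,3) (4,4) (5,2) (5,3) (5,4)] -> total=26
Click 2 (0,4) count=2: revealed 1 new [(0,4)] -> total=27
Click 3 (0,1) count=0: revealed 0 new [(none)] -> total=27
Click 4 (2,3) count=1: revealed 0 new [(none)] -> total=27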